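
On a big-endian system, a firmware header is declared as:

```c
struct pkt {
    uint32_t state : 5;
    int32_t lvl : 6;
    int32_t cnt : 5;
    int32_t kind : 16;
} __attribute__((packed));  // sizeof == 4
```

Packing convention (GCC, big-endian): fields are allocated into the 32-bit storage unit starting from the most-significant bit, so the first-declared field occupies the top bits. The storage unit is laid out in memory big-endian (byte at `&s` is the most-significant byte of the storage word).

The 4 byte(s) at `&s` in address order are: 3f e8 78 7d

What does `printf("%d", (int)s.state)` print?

[0]=0x3f [1]=0xe8 [2]=0x78 [3]=0x7d (big-endian) → word 0x3fe8787d
state [27+:5] = (word>>27) & 0x1f = 7  ←
lvl [21+:6] = (word>>21) & 0x3f = 63
cnt [16+:5] = (word>>16) & 0x1f = 8
kind [0+:16] = (word>>0) & 0xffff = 30845

7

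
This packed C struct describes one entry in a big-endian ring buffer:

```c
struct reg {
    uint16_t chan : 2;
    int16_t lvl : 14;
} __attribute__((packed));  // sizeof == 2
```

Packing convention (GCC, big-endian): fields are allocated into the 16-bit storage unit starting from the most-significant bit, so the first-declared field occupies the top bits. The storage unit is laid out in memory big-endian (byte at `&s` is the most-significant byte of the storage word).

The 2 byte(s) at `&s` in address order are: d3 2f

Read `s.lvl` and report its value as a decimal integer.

4911

[0]=0xd3 [1]=0x2f (big-endian) → word 0xd32f
chan:2 @ bit 14 → (0xd32f>>14)&0x3 = 0x3
lvl:14 @ bit 0 → (0xd32f>>0)&0x3fff = 0x132f  ←
lvl signed 14b, MSB=0: value = 4911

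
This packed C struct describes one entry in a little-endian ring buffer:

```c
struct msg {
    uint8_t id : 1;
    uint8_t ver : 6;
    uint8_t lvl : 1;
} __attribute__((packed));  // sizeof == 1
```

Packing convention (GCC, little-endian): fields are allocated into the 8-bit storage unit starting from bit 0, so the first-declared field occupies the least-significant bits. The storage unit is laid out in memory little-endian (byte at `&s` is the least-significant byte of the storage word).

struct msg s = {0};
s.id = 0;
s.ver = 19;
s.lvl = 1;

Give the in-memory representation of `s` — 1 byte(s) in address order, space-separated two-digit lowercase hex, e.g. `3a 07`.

id:1 = 0 → 0x0 << 0 → word 0x00
ver:6 = 19 → 0x13 << 1 → word 0x26
lvl:1 = 1 → 0x1 << 7 → word 0xa6
word = 0xa6 → little-endian bytes:
  [0]=0xa6

a6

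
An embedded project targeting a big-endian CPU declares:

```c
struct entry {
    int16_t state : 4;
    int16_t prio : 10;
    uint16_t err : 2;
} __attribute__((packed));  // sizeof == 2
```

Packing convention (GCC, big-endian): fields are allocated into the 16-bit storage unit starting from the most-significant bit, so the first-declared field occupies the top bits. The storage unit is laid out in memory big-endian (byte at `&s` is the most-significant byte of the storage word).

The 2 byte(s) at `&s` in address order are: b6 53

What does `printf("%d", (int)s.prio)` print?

[0]=0xb6 [1]=0x53 (big-endian) → word 0xb653
state:4 @ bit 12 → (0xb653>>12)&0xf = 0xb
prio:10 @ bit 2 → (0xb653>>2)&0x3ff = 0x194  ←
err:2 @ bit 0 → (0xb653>>0)&0x3 = 0x3
prio signed 10b, MSB=0: value = 404

404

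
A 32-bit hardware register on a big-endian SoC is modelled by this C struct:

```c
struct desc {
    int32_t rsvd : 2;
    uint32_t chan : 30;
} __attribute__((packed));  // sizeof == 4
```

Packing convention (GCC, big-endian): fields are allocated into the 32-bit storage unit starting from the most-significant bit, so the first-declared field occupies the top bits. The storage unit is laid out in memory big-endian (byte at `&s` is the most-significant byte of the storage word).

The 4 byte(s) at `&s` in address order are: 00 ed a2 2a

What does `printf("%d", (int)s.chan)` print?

15573546

[0]=0x00 [1]=0xed [2]=0xa2 [3]=0x2a (big-endian) → word 0x00eda22a
rsvd:2 @ bit 30 → (0x00eda22a>>30)&0x3 = 0x0
chan:30 @ bit 0 → (0x00eda22a>>0)&0x3fffffff = 0xeda22a  ←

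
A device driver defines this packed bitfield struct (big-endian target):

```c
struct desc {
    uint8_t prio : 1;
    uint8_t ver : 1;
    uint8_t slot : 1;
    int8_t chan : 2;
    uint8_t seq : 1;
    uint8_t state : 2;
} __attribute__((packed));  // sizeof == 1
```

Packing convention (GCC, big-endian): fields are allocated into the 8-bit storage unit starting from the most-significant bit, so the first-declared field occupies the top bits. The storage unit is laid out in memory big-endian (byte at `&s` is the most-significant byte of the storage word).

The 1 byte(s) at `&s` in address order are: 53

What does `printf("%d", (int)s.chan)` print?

[0]=0x53 (big-endian) → word 0x53
prio [7+:1] = (word>>7) & 0x1 = 0
ver [6+:1] = (word>>6) & 0x1 = 1
slot [5+:1] = (word>>5) & 0x1 = 0
chan [3+:2] = (word>>3) & 0x3 = 2  ←
seq [2+:1] = (word>>2) & 0x1 = 0
state [0+:2] = (word>>0) & 0x3 = 3
chan signed 2b, MSB=1: 2 - 4 = -2

-2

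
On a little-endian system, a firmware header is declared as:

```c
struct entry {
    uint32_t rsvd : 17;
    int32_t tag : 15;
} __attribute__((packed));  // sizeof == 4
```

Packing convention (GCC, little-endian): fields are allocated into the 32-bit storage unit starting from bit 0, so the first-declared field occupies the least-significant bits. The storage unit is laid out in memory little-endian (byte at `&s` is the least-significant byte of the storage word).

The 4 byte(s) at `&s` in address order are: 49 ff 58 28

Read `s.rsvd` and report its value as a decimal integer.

65353

[0]=0x49 [1]=0xff [2]=0x58 [3]=0x28 (little-endian) → word 0x2858ff49
rsvd [0+:17] = (word>>0) & 0x1ffff = 65353  ←
tag [17+:15] = (word>>17) & 0x7fff = 5164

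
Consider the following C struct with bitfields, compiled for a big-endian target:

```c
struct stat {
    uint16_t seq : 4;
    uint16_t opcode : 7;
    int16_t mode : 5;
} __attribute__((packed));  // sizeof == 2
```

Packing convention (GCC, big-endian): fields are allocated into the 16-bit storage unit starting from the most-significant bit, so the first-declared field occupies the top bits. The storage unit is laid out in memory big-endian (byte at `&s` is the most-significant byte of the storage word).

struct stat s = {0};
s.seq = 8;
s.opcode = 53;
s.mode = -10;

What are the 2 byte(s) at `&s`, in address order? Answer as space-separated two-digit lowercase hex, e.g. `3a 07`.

[12+:4] seq=8 & 0xf = 0x8; word=0x8000
[5+:7] opcode=53 & 0x7f = 0x35; word=0x86a0
[0+:5] mode=-10 & 0x1f = 0x16; word=0x86b6
word = 0x86b6 → big-endian bytes:
  [0]=0x86  [1]=0xb6

86 b6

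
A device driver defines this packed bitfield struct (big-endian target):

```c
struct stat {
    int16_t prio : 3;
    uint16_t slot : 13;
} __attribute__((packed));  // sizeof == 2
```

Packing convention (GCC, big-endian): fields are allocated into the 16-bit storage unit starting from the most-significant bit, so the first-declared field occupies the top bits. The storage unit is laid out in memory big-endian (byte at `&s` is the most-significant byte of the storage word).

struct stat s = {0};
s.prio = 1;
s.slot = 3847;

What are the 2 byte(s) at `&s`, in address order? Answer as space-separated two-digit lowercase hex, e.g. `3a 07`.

2f 07

[13+:3] prio=1 & 0x7 = 0x1; word=0x2000
[0+:13] slot=3847 & 0x1fff = 0xf07; word=0x2f07
word = 0x2f07 → big-endian bytes:
  [0]=0x2f  [1]=0x07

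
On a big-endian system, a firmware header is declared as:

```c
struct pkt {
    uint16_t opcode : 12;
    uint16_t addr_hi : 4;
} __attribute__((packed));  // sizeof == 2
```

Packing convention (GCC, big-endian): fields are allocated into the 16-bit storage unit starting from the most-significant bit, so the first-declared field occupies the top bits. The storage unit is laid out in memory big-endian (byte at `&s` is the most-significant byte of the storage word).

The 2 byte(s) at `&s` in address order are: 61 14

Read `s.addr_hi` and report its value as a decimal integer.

4

[0]=0x61 [1]=0x14 (big-endian) → word 0x6114
opcode [4+:12] = (word>>4) & 0xfff = 1553
addr_hi [0+:4] = (word>>0) & 0xf = 4  ←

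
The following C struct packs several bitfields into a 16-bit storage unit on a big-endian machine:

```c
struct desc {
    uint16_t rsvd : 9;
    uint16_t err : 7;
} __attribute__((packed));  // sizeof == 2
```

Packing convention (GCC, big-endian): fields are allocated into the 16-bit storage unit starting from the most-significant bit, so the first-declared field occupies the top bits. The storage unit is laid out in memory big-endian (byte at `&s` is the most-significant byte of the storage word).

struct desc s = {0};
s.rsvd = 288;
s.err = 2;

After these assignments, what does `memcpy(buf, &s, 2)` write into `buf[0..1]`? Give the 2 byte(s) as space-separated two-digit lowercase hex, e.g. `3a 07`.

rsvd:9 = 288 → 0x120 << 7 → word 0x9000
err:7 = 2 → 0x2 << 0 → word 0x9002
word = 0x9002 → big-endian bytes:
  [0]=0x90  [1]=0x02

90 02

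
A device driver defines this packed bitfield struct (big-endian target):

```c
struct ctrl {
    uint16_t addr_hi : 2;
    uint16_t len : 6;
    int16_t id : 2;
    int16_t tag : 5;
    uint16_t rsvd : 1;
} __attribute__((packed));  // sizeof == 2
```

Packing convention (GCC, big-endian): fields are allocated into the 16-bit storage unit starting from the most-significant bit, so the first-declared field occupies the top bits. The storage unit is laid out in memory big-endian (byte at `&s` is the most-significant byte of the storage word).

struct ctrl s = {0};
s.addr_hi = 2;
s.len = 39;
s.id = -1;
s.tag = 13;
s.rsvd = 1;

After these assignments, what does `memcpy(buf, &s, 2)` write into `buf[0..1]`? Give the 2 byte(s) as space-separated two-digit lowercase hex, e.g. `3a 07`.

a7 db

[14+:2] addr_hi=2 & 0x3 = 0x2; word=0x8000
[8+:6] len=39 & 0x3f = 0x27; word=0xa700
[6+:2] id=-1 & 0x3 = 0x3; word=0xa7c0
[1+:5] tag=13 & 0x1f = 0xd; word=0xa7da
[0+:1] rsvd=1 & 0x1 = 0x1; word=0xa7db
word = 0xa7db → big-endian bytes:
  [0]=0xa7  [1]=0xdb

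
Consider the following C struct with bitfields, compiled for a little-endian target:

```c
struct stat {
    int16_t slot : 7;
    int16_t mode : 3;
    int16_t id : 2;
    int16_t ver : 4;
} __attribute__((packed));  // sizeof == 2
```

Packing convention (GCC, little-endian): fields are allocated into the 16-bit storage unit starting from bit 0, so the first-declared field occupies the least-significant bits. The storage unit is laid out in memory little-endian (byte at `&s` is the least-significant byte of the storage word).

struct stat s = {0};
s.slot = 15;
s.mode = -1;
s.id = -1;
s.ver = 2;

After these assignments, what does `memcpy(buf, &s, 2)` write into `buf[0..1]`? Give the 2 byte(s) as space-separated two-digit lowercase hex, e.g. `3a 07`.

[0+:7] slot=15 & 0x7f = 0xf; word=0x000f
[7+:3] mode=-1 & 0x7 = 0x7; word=0x038f
[10+:2] id=-1 & 0x3 = 0x3; word=0x0f8f
[12+:4] ver=2 & 0xf = 0x2; word=0x2f8f
word = 0x2f8f → little-endian bytes:
  [0]=0x8f  [1]=0x2f

8f 2f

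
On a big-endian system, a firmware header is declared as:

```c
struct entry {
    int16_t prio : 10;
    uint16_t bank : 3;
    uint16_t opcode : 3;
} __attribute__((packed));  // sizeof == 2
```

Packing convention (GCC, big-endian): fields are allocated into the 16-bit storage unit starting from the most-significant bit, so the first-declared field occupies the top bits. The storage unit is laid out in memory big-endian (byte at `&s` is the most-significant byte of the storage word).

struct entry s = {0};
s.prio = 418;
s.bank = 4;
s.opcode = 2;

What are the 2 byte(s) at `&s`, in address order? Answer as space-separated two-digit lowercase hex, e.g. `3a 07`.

prio (10b) val=418 bits=0x1a2 at bit 6: 0x6880
bank (3b) val=4 bits=0x4 at bit 3: 0x68a0
opcode (3b) val=2 bits=0x2 at bit 0: 0x68a2
word = 0x68a2 → big-endian bytes:
  [0]=0x68  [1]=0xa2

68 a2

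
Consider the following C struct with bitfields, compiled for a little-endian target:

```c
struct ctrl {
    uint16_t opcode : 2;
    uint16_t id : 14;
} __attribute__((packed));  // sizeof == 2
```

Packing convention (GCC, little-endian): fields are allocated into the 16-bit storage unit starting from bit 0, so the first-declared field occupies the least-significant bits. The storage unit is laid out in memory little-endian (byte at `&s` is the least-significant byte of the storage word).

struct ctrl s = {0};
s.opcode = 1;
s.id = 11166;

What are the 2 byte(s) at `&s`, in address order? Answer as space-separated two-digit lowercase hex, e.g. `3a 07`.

79 ae

opcode (2b) val=1 bits=0x1 at bit 0: 0x0001
id (14b) val=11166 bits=0x2b9e at bit 2: 0xae79
word = 0xae79 → little-endian bytes:
  [0]=0x79  [1]=0xae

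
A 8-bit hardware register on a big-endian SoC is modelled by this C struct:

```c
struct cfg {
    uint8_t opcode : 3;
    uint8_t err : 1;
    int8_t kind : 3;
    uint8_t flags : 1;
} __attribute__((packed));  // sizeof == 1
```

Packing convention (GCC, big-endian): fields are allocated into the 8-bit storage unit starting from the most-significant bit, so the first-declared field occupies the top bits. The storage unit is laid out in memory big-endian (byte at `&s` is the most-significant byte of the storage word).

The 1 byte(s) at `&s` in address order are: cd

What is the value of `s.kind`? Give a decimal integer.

-2

[0]=0xcd (big-endian) → word 0xcd
opcode:3 @ bit 5 → (0xcd>>5)&0x7 = 0x6
err:1 @ bit 4 → (0xcd>>4)&0x1 = 0x0
kind:3 @ bit 1 → (0xcd>>1)&0x7 = 0x6  ←
flags:1 @ bit 0 → (0xcd>>0)&0x1 = 0x1
kind signed 3b, MSB=1: 6 - 8 = -2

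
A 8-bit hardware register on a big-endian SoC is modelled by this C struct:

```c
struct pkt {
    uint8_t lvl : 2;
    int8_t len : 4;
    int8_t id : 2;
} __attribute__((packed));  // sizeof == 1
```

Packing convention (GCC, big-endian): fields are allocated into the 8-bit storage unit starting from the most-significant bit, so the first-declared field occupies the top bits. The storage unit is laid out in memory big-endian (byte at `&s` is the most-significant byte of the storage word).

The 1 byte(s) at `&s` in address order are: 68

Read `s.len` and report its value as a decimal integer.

-6

[0]=0x68 (big-endian) → word 0x68
lvl [6+:2] = (word>>6) & 0x3 = 1
len [2+:4] = (word>>2) & 0xf = 10  ←
id [0+:2] = (word>>0) & 0x3 = 0
len signed 4b, MSB=1: 10 - 16 = -6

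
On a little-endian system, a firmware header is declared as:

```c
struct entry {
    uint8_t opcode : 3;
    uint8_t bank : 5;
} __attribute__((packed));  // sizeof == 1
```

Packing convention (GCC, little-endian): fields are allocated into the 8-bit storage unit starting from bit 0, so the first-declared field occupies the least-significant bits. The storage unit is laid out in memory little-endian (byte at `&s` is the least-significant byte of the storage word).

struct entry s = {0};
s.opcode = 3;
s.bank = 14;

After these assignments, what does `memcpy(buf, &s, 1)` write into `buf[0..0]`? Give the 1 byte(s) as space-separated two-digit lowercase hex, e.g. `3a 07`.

opcode:3 = 3 → 0x3 << 0 → word 0x03
bank:5 = 14 → 0xe << 3 → word 0x73
word = 0x73 → little-endian bytes:
  [0]=0x73

73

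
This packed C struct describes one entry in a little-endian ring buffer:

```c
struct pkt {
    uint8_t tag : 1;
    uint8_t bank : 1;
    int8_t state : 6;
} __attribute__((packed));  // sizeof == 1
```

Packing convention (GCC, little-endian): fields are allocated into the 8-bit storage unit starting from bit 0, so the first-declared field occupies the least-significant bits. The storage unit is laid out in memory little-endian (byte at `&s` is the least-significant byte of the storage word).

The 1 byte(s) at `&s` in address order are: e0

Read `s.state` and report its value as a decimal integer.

[0]=0xe0 (little-endian) → word 0xe0
tag [0+:1] = (word>>0) & 0x1 = 0
bank [1+:1] = (word>>1) & 0x1 = 0
state [2+:6] = (word>>2) & 0x3f = 56  ←
state signed 6b, MSB=1: 56 - 64 = -8

-8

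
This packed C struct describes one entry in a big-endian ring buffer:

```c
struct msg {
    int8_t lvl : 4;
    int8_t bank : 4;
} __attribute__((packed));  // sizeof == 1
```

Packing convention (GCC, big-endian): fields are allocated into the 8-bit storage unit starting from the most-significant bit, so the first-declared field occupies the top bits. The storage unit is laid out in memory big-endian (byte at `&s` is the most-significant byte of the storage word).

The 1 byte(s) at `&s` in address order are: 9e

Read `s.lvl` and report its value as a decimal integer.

-7

[0]=0x9e (big-endian) → word 0x9e
lvl [4+:4] = (word>>4) & 0xf = 9  ←
bank [0+:4] = (word>>0) & 0xf = 14
lvl signed 4b, MSB=1: 9 - 16 = -7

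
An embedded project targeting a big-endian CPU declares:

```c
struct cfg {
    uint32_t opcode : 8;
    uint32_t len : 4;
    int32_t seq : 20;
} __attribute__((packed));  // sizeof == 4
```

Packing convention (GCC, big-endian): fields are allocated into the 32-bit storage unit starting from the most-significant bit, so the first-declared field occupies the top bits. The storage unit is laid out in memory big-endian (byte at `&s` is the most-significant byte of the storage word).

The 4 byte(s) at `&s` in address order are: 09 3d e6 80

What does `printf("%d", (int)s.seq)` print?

[0]=0x09 [1]=0x3d [2]=0xe6 [3]=0x80 (big-endian) → word 0x093de680
opcode [24+:8] = (word>>24) & 0xff = 9
len [20+:4] = (word>>20) & 0xf = 3
seq [0+:20] = (word>>0) & 0xfffff = 910976  ←
seq signed 20b, MSB=1: 910976 - 1048576 = -137600

-137600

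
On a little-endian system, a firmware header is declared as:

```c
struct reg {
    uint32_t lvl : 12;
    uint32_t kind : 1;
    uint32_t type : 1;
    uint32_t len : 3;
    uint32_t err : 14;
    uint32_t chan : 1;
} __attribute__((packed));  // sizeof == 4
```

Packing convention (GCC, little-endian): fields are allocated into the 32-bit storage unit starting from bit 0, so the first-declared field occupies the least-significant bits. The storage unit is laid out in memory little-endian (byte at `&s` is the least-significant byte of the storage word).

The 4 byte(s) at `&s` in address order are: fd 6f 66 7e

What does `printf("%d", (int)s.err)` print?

[0]=0xfd [1]=0x6f [2]=0x66 [3]=0x7e (little-endian) → word 0x7e666ffd
lvl [0+:12] = (word>>0) & 0xfff = 4093
kind [12+:1] = (word>>12) & 0x1 = 0
type [13+:1] = (word>>13) & 0x1 = 1
len [14+:3] = (word>>14) & 0x7 = 1
err [17+:14] = (word>>17) & 0x3fff = 16179  ←
chan [31+:1] = (word>>31) & 0x1 = 0

16179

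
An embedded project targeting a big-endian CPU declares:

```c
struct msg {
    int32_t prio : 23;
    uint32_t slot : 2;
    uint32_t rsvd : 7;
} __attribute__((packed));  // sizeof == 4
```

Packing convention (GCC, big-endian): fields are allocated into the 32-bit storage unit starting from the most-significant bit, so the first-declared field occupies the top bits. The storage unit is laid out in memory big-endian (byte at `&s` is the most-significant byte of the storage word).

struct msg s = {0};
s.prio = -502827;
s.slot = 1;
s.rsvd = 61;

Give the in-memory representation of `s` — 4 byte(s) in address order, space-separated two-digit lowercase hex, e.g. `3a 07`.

[9+:23] prio=-502827 & 0x7fffff = 0x7853d5; word=0xf0a7aa00
[7+:2] slot=1 & 0x3 = 0x1; word=0xf0a7aa80
[0+:7] rsvd=61 & 0x7f = 0x3d; word=0xf0a7aabd
word = 0xf0a7aabd → big-endian bytes:
  [0]=0xf0  [1]=0xa7  [2]=0xaa  [3]=0xbd

f0 a7 aa bd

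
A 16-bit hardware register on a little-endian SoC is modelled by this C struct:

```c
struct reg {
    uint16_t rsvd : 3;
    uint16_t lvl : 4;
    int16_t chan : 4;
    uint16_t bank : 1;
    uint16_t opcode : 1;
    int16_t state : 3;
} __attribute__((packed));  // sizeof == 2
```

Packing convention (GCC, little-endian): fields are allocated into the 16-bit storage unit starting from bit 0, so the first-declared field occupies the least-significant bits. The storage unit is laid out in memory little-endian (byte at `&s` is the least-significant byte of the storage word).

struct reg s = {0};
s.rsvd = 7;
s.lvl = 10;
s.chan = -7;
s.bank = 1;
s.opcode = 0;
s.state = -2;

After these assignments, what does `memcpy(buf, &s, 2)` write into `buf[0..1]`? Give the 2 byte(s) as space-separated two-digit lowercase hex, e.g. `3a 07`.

rsvd:3 = 7 → 0x7 << 0 → word 0x0007
lvl:4 = 10 → 0xa << 3 → word 0x0057
chan:4 = -7 → 0x9 << 7 → word 0x04d7
bank:1 = 1 → 0x1 << 11 → word 0x0cd7
opcode:1 = 0 → 0x0 << 12 → word 0x0cd7
state:3 = -2 → 0x6 << 13 → word 0xccd7
word = 0xccd7 → little-endian bytes:
  [0]=0xd7  [1]=0xcc

d7 cc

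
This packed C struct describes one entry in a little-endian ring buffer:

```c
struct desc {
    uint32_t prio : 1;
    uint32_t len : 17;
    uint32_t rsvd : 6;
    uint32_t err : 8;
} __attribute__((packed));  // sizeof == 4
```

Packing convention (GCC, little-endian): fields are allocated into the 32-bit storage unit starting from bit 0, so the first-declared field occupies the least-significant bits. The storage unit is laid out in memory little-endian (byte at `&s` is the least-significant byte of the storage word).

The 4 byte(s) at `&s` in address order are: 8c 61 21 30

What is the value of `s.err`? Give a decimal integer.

48

[0]=0x8c [1]=0x61 [2]=0x21 [3]=0x30 (little-endian) → word 0x3021618c
prio [0+:1] = (word>>0) & 0x1 = 0
len [1+:17] = (word>>1) & 0x1ffff = 45254
rsvd [18+:6] = (word>>18) & 0x3f = 8
err [24+:8] = (word>>24) & 0xff = 48  ←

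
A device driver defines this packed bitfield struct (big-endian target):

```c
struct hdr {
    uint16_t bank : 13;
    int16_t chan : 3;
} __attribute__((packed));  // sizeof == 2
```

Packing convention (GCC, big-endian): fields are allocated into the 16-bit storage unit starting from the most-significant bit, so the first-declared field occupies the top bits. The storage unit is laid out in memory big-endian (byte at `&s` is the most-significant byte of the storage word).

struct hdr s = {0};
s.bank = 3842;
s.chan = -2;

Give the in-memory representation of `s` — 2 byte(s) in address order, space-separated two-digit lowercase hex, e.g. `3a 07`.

78 16

bank (13b) val=3842 bits=0xf02 at bit 3: 0x7810
chan (3b) val=-2 bits=0x6 at bit 0: 0x7816
word = 0x7816 → big-endian bytes:
  [0]=0x78  [1]=0x16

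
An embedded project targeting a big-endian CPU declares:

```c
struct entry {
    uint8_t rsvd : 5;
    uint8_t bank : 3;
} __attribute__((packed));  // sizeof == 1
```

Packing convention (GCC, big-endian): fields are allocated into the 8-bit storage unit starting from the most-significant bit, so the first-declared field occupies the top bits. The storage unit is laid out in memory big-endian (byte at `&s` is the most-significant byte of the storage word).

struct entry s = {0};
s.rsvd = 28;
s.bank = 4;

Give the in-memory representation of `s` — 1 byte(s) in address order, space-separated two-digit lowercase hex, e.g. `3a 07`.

e4

rsvd (5b) val=28 bits=0x1c at bit 3: 0xe0
bank (3b) val=4 bits=0x4 at bit 0: 0xe4
word = 0xe4 → big-endian bytes:
  [0]=0xe4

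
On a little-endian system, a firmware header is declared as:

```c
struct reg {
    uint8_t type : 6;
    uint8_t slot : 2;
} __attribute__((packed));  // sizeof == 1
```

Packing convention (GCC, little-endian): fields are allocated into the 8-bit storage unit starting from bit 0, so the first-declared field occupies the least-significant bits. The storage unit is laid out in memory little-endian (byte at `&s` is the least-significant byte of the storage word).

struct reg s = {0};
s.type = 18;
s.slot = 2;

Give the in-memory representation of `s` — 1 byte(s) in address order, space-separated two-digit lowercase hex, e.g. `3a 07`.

type:6 = 18 → 0x12 << 0 → word 0x12
slot:2 = 2 → 0x2 << 6 → word 0x92
word = 0x92 → little-endian bytes:
  [0]=0x92

92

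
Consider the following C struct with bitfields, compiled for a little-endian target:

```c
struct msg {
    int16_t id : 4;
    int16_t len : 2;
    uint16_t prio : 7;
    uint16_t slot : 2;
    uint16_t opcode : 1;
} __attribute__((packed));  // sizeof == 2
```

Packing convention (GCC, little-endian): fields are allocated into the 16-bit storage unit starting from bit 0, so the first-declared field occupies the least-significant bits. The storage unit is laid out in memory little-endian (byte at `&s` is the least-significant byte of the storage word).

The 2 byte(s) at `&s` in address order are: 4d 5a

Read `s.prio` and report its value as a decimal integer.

105

[0]=0x4d [1]=0x5a (little-endian) → word 0x5a4d
id [0+:4] = (word>>0) & 0xf = 13
len [4+:2] = (word>>4) & 0x3 = 0
prio [6+:7] = (word>>6) & 0x7f = 105  ←
slot [13+:2] = (word>>13) & 0x3 = 2
opcode [15+:1] = (word>>15) & 0x1 = 0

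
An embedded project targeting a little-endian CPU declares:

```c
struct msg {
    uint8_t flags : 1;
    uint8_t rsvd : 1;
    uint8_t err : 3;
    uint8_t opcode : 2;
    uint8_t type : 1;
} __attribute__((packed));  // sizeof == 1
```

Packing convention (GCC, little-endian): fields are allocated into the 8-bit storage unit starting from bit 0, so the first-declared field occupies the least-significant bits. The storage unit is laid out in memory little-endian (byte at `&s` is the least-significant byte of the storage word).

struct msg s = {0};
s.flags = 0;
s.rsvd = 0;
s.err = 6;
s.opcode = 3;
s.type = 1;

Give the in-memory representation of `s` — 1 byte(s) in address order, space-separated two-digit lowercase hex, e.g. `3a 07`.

f8

flags:1 = 0 → 0x0 << 0 → word 0x00
rsvd:1 = 0 → 0x0 << 1 → word 0x00
err:3 = 6 → 0x6 << 2 → word 0x18
opcode:2 = 3 → 0x3 << 5 → word 0x78
type:1 = 1 → 0x1 << 7 → word 0xf8
word = 0xf8 → little-endian bytes:
  [0]=0xf8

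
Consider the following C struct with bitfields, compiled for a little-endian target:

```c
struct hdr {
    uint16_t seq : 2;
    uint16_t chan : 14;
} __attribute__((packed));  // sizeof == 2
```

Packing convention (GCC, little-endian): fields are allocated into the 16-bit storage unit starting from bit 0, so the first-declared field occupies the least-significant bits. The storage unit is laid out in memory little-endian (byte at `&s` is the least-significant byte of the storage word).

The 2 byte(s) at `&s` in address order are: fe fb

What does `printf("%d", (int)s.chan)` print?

16127

[0]=0xfe [1]=0xfb (little-endian) → word 0xfbfe
seq:2 @ bit 0 → (0xfbfe>>0)&0x3 = 0x2
chan:14 @ bit 2 → (0xfbfe>>2)&0x3fff = 0x3eff  ←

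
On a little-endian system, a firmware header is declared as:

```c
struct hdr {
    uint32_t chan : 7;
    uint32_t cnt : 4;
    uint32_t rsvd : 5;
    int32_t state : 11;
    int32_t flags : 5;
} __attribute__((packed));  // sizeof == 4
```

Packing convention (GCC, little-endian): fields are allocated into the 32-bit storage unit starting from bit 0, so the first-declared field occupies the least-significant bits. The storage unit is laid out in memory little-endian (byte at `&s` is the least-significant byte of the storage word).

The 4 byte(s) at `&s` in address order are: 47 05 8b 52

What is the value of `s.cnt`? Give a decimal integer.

10

[0]=0x47 [1]=0x05 [2]=0x8b [3]=0x52 (little-endian) → word 0x528b0547
chan [0+:7] = (word>>0) & 0x7f = 71
cnt [7+:4] = (word>>7) & 0xf = 10  ←
rsvd [11+:5] = (word>>11) & 0x1f = 0
state [16+:11] = (word>>16) & 0x7ff = 651
flags [27+:5] = (word>>27) & 0x1f = 10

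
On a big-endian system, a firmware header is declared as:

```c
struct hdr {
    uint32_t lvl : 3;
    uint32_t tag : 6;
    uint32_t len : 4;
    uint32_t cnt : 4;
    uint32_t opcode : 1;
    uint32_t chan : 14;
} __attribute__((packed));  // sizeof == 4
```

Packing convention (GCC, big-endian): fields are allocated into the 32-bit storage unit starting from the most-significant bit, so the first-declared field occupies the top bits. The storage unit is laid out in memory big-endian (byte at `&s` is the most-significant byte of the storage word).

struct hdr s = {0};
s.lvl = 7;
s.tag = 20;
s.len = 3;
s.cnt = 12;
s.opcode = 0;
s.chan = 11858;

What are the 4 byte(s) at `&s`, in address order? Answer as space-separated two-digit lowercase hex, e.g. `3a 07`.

lvl:3 = 7 → 0x7 << 29 → word 0xe0000000
tag:6 = 20 → 0x14 << 23 → word 0xea000000
len:4 = 3 → 0x3 << 19 → word 0xea180000
cnt:4 = 12 → 0xc << 15 → word 0xea1e0000
opcode:1 = 0 → 0x0 << 14 → word 0xea1e0000
chan:14 = 11858 → 0x2e52 << 0 → word 0xea1e2e52
word = 0xea1e2e52 → big-endian bytes:
  [0]=0xea  [1]=0x1e  [2]=0x2e  [3]=0x52

ea 1e 2e 52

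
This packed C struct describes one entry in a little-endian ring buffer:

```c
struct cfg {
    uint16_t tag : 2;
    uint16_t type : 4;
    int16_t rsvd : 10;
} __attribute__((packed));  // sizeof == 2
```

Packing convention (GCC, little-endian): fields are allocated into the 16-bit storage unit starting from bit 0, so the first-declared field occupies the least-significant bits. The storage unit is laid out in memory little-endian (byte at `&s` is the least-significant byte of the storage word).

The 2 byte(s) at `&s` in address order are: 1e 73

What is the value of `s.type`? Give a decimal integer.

7

[0]=0x1e [1]=0x73 (little-endian) → word 0x731e
tag [0+:2] = (word>>0) & 0x3 = 2
type [2+:4] = (word>>2) & 0xf = 7  ←
rsvd [6+:10] = (word>>6) & 0x3ff = 460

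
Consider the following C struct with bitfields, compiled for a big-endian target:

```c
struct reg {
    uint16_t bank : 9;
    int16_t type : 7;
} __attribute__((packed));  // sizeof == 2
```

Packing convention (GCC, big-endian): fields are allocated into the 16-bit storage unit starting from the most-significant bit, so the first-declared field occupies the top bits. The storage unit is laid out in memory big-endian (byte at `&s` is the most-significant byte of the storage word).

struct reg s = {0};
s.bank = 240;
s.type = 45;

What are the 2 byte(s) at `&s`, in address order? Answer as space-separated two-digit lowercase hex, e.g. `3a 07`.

[7+:9] bank=240 & 0x1ff = 0xf0; word=0x7800
[0+:7] type=45 & 0x7f = 0x2d; word=0x782d
word = 0x782d → big-endian bytes:
  [0]=0x78  [1]=0x2d

78 2d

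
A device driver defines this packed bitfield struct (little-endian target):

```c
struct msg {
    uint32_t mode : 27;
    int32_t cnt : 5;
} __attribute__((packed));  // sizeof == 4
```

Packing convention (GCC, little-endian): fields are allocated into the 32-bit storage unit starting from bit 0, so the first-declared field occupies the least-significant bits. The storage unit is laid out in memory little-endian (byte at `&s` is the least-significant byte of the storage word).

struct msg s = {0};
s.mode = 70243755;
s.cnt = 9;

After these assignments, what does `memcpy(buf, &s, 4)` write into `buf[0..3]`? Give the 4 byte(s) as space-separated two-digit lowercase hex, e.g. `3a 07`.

[0+:27] mode=70243755 & 0x7ffffff = 0x42fd5ab; word=0x042fd5ab
[27+:5] cnt=9 & 0x1f = 0x9; word=0x4c2fd5ab
word = 0x4c2fd5ab → little-endian bytes:
  [0]=0xab  [1]=0xd5  [2]=0x2f  [3]=0x4c

ab d5 2f 4c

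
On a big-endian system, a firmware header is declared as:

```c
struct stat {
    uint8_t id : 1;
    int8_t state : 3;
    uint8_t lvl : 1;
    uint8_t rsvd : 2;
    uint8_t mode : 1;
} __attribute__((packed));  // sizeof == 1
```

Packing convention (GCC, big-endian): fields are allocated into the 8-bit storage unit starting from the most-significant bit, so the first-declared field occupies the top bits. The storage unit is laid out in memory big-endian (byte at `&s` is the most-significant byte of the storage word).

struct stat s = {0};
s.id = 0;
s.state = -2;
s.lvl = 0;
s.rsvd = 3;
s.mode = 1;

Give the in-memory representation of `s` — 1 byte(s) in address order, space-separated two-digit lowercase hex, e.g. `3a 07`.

id:1 = 0 → 0x0 << 7 → word 0x00
state:3 = -2 → 0x6 << 4 → word 0x60
lvl:1 = 0 → 0x0 << 3 → word 0x60
rsvd:2 = 3 → 0x3 << 1 → word 0x66
mode:1 = 1 → 0x1 << 0 → word 0x67
word = 0x67 → big-endian bytes:
  [0]=0x67

67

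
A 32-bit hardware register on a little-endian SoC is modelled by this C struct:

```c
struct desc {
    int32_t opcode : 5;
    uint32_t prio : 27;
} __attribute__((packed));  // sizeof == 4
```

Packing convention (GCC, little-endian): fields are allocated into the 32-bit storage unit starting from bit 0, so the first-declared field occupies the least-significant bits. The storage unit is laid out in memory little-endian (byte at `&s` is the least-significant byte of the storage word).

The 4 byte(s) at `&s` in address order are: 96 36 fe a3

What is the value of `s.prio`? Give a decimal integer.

[0]=0x96 [1]=0x36 [2]=0xfe [3]=0xa3 (little-endian) → word 0xa3fe3696
opcode:5 @ bit 0 → (0xa3fe3696>>0)&0x1f = 0x16
prio:27 @ bit 5 → (0xa3fe3696>>5)&0x7ffffff = 0x51ff1b4  ←

85979572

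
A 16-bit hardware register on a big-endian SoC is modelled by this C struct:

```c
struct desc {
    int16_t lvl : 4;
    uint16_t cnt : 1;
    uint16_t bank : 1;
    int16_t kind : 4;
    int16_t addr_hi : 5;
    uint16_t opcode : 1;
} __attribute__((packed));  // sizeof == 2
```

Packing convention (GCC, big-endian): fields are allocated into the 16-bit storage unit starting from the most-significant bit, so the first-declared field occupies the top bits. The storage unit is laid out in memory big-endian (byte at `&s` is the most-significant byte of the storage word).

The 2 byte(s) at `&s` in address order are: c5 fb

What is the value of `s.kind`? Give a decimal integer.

[0]=0xc5 [1]=0xfb (big-endian) → word 0xc5fb
lvl:4 @ bit 12 → (0xc5fb>>12)&0xf = 0xc
cnt:1 @ bit 11 → (0xc5fb>>11)&0x1 = 0x0
bank:1 @ bit 10 → (0xc5fb>>10)&0x1 = 0x1
kind:4 @ bit 6 → (0xc5fb>>6)&0xf = 0x7  ←
addr_hi:5 @ bit 1 → (0xc5fb>>1)&0x1f = 0x1d
opcode:1 @ bit 0 → (0xc5fb>>0)&0x1 = 0x1
kind signed 4b, MSB=0: value = 7

7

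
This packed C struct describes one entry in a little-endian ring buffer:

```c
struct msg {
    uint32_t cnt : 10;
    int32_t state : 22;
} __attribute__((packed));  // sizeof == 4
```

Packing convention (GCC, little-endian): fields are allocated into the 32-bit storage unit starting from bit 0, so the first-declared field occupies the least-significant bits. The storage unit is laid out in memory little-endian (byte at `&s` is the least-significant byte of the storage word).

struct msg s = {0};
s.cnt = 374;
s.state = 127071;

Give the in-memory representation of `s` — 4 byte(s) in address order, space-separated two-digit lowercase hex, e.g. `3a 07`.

cnt (10b) val=374 bits=0x176 at bit 0: 0x00000176
state (22b) val=127071 bits=0x1f05f at bit 10: 0x07c17d76
word = 0x07c17d76 → little-endian bytes:
  [0]=0x76  [1]=0x7d  [2]=0xc1  [3]=0x07

76 7d c1 07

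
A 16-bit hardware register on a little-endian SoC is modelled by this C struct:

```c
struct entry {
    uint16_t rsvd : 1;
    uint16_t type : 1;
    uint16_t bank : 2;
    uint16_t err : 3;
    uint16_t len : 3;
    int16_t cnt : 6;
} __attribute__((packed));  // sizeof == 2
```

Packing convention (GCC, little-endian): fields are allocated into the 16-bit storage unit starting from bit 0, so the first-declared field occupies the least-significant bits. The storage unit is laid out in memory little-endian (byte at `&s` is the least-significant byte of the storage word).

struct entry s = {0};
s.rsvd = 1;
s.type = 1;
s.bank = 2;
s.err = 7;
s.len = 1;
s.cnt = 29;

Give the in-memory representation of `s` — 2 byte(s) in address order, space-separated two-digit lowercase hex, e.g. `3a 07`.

[0+:1] rsvd=1 & 0x1 = 0x1; word=0x0001
[1+:1] type=1 & 0x1 = 0x1; word=0x0003
[2+:2] bank=2 & 0x3 = 0x2; word=0x000b
[4+:3] err=7 & 0x7 = 0x7; word=0x007b
[7+:3] len=1 & 0x7 = 0x1; word=0x00fb
[10+:6] cnt=29 & 0x3f = 0x1d; word=0x74fb
word = 0x74fb → little-endian bytes:
  [0]=0xfb  [1]=0x74

fb 74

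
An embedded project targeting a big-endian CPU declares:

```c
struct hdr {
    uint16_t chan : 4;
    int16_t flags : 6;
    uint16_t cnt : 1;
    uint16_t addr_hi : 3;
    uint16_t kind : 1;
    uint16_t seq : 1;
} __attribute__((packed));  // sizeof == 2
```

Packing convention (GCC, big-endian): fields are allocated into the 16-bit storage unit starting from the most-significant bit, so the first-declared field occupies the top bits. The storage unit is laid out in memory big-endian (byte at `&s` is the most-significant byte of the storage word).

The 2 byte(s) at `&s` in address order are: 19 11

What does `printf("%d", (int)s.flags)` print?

-28

[0]=0x19 [1]=0x11 (big-endian) → word 0x1911
chan:4 @ bit 12 → (0x1911>>12)&0xf = 0x1
flags:6 @ bit 6 → (0x1911>>6)&0x3f = 0x24  ←
cnt:1 @ bit 5 → (0x1911>>5)&0x1 = 0x0
addr_hi:3 @ bit 2 → (0x1911>>2)&0x7 = 0x4
kind:1 @ bit 1 → (0x1911>>1)&0x1 = 0x0
seq:1 @ bit 0 → (0x1911>>0)&0x1 = 0x1
flags signed 6b, MSB=1: 36 - 64 = -28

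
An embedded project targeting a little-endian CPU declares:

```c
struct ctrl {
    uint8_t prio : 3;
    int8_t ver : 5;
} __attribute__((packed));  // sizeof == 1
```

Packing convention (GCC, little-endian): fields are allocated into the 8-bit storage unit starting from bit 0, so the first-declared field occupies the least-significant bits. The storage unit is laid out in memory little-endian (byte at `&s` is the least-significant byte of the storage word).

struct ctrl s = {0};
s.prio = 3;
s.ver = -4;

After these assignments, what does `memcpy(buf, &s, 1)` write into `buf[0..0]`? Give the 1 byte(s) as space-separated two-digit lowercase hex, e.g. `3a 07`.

[0+:3] prio=3 & 0x7 = 0x3; word=0x03
[3+:5] ver=-4 & 0x1f = 0x1c; word=0xe3
word = 0xe3 → little-endian bytes:
  [0]=0xe3

e3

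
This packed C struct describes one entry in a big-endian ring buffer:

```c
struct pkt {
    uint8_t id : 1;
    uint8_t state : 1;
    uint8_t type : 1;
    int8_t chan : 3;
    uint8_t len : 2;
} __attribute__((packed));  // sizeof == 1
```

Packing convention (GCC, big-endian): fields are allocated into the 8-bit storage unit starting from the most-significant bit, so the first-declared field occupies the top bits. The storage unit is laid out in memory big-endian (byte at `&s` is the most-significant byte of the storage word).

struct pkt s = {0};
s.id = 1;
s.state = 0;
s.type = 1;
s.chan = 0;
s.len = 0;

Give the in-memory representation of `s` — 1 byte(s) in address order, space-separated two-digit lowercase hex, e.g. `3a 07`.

id:1 = 1 → 0x1 << 7 → word 0x80
state:1 = 0 → 0x0 << 6 → word 0x80
type:1 = 1 → 0x1 << 5 → word 0xa0
chan:3 = 0 → 0x0 << 2 → word 0xa0
len:2 = 0 → 0x0 << 0 → word 0xa0
word = 0xa0 → big-endian bytes:
  [0]=0xa0

a0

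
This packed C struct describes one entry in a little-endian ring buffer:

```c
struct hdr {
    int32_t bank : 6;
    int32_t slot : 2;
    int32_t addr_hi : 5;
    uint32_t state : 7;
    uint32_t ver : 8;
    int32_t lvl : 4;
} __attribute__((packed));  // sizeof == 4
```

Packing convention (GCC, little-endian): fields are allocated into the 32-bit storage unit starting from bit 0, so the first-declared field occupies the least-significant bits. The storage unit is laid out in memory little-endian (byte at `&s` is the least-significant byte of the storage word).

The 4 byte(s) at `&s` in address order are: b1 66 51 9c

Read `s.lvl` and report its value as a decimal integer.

-7

[0]=0xb1 [1]=0x66 [2]=0x51 [3]=0x9c (little-endian) → word 0x9c5166b1
bank [0+:6] = (word>>0) & 0x3f = 49
slot [6+:2] = (word>>6) & 0x3 = 2
addr_hi [8+:5] = (word>>8) & 0x1f = 6
state [13+:7] = (word>>13) & 0x7f = 11
ver [20+:8] = (word>>20) & 0xff = 197
lvl [28+:4] = (word>>28) & 0xf = 9  ←
lvl signed 4b, MSB=1: 9 - 16 = -7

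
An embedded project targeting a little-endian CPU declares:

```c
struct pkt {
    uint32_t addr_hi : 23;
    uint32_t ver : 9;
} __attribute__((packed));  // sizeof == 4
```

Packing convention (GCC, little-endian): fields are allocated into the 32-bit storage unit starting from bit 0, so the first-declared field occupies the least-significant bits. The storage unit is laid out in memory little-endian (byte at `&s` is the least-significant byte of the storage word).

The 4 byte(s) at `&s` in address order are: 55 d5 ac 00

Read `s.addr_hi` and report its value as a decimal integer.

[0]=0x55 [1]=0xd5 [2]=0xac [3]=0x00 (little-endian) → word 0x00acd555
addr_hi [0+:23] = (word>>0) & 0x7fffff = 2938197  ←
ver [23+:9] = (word>>23) & 0x1ff = 1

2938197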